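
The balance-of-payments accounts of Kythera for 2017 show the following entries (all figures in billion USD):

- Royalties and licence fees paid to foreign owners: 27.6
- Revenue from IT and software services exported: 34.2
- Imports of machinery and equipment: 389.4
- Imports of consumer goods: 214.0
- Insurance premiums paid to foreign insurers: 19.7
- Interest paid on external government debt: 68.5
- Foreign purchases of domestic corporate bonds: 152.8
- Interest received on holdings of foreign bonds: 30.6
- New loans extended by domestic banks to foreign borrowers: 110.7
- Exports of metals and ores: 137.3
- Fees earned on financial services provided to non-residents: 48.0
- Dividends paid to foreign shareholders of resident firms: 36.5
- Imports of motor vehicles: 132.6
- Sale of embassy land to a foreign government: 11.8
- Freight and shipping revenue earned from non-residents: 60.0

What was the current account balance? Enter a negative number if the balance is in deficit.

-578.2

Goods: -389.4 + 137.3 - 214.0 - 132.6 = -598.7
Services: -19.7 + 48.0 - 27.6 + 34.2 + 60.0 = 94.9
Primary income: 30.6 - 68.5 - 36.5 = -74.4
Current account = (-598.7) + 94.9 + (-74.4) = -578.2
(Excluded from the current account — financial account: foreign purchases of domestic corporate bonds 152.8, new loans extended by domestic banks to foreign borrowers 110.7; capital account: sale of embassy land to a foreign government 11.8.)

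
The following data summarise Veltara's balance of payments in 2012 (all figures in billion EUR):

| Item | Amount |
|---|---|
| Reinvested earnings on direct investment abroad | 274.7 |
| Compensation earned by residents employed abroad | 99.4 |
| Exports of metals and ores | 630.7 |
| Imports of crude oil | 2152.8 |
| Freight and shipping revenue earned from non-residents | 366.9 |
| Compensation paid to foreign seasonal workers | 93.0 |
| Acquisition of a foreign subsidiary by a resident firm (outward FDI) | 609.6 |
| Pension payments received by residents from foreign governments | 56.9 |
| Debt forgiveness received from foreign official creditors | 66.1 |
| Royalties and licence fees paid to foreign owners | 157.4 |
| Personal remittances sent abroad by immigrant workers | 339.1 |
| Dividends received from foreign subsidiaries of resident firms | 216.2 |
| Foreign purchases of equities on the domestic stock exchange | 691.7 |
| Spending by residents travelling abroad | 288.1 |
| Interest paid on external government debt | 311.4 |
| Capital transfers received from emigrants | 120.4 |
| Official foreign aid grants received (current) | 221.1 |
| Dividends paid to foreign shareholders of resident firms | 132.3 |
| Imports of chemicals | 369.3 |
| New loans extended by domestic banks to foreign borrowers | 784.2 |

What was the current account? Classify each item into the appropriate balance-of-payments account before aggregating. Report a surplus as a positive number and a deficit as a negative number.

-1977.5

Goods: 630.7 - 369.3 - 2152.8 = -1891.4
Services: 366.9 - 157.4 - 288.1 = -78.6
Primary income: -311.4 - 132.3 + 216.2 + 99.4 + 274.7 - 93.0 = 53.6
Secondary income: 221.1 - 339.1 + 56.9 = -61.1
Current account = (-1891.4) + (-78.6) + 53.6 + (-61.1) = -1977.5
(Excluded from the current account — financial account: acquisition of a foreign subsidiary by a resident firm (outward FDI) 609.6, foreign purchases of equities on the domestic stock exchange 691.7, new loans extended by domestic banks to foreign borrowers 784.2; capital account: debt forgiveness received from foreign official creditors 66.1, capital transfers received from emigrants 120.4.)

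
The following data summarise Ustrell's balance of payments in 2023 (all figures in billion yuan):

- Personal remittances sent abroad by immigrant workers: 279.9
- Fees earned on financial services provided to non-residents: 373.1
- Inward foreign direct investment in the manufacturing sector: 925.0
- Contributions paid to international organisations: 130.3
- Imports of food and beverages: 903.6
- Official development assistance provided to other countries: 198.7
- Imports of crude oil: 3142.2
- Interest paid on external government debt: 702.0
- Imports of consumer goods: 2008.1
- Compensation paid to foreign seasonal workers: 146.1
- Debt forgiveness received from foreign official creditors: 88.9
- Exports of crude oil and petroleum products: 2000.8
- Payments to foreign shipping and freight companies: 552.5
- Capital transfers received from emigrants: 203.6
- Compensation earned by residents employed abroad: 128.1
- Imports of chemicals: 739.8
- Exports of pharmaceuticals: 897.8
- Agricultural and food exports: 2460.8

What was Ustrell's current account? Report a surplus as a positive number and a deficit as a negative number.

Goods: -739.8 - 2008.1 + 2000.8 - 3142.2 - 903.6 + 897.8 + 2460.8 = -1434.3
Services: 373.1 - 552.5 = -179.4
Primary income: -702.0 + 128.1 - 146.1 = -720.0
Secondary income: -279.9 - 198.7 - 130.3 = -608.9
Current account = (-1434.3) + (-179.4) + (-720.0) + (-608.9) = -2942.6
(Excluded from the current account — financial account: inward foreign direct investment in the manufacturing sector 925.0; capital account: debt forgiveness received from foreign official creditors 88.9, capital transfers received from emigrants 203.6.)

-2942.6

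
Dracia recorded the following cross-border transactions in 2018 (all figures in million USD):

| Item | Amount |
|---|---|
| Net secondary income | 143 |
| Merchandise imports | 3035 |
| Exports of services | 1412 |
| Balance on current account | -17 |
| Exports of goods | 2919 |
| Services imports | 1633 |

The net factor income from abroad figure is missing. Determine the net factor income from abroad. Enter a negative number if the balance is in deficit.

Current account = goods balance + services balance + net primary income + net secondary income
Sum of the known components = -194
Net factor income from abroad = CA - (known components) = -17 - (-194) = 177

177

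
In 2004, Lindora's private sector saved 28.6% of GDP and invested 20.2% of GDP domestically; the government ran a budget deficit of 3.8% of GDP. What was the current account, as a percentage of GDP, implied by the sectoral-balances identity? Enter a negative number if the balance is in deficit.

By the sectoral-balances identity, CA = (S_private - I) + (T - G).
Private balance = 28.6 - 20.2 = 8.4
Government balance (T - G) = -3.8
CA = 8.4 + (-3.8) = 4.6

4.6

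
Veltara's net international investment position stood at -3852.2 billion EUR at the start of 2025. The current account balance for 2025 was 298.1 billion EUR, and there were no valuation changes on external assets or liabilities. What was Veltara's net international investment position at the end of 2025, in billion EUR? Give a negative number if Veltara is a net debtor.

-3554.1

With no valuation effects, change in NIIP = current account = 298.1
End-of-year NIIP = -3852.2 + 298.1 = -3554.1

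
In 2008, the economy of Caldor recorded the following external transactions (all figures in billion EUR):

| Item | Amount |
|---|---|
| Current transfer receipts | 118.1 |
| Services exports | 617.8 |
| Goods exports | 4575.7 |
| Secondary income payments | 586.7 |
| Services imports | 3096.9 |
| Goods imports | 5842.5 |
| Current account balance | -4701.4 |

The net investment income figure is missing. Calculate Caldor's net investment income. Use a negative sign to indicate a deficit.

Current account = goods balance + services balance + net primary income + net secondary income
Sum of the known components = -4214.5
Net investment income = CA - (known components) = -4701.4 - (-4214.5) = -486.9

-486.9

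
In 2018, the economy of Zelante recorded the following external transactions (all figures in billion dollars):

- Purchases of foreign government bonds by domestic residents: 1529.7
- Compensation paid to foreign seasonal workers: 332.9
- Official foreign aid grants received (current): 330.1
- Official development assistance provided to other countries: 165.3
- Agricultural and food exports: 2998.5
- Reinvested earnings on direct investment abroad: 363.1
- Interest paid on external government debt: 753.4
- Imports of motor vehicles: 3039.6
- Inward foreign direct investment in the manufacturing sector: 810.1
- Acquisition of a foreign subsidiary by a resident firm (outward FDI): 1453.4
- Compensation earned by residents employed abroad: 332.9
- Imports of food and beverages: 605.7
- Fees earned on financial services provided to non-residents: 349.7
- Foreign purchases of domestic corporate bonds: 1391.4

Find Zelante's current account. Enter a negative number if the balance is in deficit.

Goods: -605.7 + 2998.5 - 3039.6 = -646.8
Services: 349.7
Primary income: -332.9 - 753.4 + 332.9 + 363.1 = -390.3
Secondary income: -165.3 + 330.1 = 164.8
Current account = (-646.8) + 349.7 + (-390.3) + 164.8 = -522.6
(Excluded from the current account — financial account: purchases of foreign government bonds by domestic residents 1529.7, inward foreign direct investment in the manufacturing sector 810.1, acquisition of a foreign subsidiary by a resident firm (outward FDI) 1453.4, foreign purchases of domestic corporate bonds 1391.4.)

-522.6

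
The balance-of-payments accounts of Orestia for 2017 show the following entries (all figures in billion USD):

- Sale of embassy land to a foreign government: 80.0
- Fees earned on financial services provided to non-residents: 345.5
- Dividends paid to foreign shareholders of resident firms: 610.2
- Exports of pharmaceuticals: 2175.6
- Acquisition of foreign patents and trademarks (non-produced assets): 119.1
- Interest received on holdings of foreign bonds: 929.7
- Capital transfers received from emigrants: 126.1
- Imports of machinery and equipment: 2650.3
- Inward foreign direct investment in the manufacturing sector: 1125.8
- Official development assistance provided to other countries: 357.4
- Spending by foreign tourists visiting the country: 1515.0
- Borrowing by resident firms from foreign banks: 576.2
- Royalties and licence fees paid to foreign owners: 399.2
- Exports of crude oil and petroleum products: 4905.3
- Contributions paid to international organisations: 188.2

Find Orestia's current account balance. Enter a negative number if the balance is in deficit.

Goods: -2650.3 + 2175.6 + 4905.3 = 4430.6
Services: -399.2 + 1515.0 + 345.5 = 1461.3
Primary income: 929.7 - 610.2 = 319.5
Secondary income: -357.4 - 188.2 = -545.6
Current account = 4430.6 + 1461.3 + 319.5 + (-545.6) = 5665.8
(Excluded from the current account — capital account: sale of embassy land to a foreign government 80.0, acquisition of foreign patents and trademarks (non-produced assets) 119.1, capital transfers received from emigrants 126.1; financial account: inward foreign direct investment in the manufacturing sector 1125.8, borrowing by resident firms from foreign banks 576.2.)

5665.8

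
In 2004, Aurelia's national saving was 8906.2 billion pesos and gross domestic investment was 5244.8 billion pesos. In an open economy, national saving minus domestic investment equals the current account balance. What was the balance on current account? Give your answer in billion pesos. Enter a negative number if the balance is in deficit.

3661.4

CA = S - I = 8906.2 - 5244.8 = 3661.4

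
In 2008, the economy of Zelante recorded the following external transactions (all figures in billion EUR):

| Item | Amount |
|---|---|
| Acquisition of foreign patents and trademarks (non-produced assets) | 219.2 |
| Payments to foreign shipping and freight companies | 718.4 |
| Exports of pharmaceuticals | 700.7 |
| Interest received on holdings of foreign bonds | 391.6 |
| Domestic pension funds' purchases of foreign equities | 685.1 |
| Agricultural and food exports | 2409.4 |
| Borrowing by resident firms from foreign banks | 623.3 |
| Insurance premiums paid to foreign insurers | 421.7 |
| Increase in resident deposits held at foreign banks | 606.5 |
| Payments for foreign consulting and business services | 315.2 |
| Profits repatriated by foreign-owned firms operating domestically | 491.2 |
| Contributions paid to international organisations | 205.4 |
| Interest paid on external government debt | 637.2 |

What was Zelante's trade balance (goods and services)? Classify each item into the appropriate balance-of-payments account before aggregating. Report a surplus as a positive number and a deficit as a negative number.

1654.8

Goods: 700.7 + 2409.4 = 3110.1
Services: -315.2 - 421.7 - 718.4 = -1455.3
Trade balance = 3110.1 + (-1455.3) = 1654.8
(Excluded from the trade balance — capital account: acquisition of foreign patents and trademarks (non-produced assets) 219.2; primary income: interest received on holdings of foreign bonds 391.6, profits repatriated by foreign-owned firms operating domestically 491.2, interest paid on external government debt 637.2; financial account: domestic pension funds' purchases of foreign equities 685.1, borrowing by resident firms from foreign banks 623.3, increase in resident deposits held at foreign banks 606.5; secondary income: contributions paid to international organisations 205.4.)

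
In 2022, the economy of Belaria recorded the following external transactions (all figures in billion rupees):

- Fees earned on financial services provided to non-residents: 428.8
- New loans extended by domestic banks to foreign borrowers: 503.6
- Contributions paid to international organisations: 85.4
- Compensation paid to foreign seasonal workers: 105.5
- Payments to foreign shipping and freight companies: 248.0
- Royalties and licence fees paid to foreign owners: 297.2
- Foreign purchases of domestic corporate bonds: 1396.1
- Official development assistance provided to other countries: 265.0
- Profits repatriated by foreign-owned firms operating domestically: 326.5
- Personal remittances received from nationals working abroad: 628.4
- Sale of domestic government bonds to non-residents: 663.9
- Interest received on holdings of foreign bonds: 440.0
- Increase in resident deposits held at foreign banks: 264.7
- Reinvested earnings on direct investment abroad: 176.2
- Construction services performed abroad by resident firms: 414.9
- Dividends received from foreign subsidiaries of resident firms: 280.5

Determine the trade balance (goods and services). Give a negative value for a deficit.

Services: -248.0 + 414.9 + 428.8 - 297.2 = 298.5
Trade balance = 0.0 + 298.5 = 298.5
(Excluded from the trade balance — financial account: new loans extended by domestic banks to foreign borrowers 503.6, foreign purchases of domestic corporate bonds 1396.1, sale of domestic government bonds to non-residents 663.9, increase in resident deposits held at foreign banks 264.7; secondary income: contributions paid to international organisations 85.4, official development assistance provided to other countries 265.0, personal remittances received from nationals working abroad 628.4; primary income: compensation paid to foreign seasonal workers 105.5, profits repatriated by foreign-owned firms operating domestically 326.5, interest received on holdings of foreign bonds 440.0, reinvested earnings on direct investment abroad 176.2, dividends received from foreign subsidiaries of resident firms 280.5.)

298.5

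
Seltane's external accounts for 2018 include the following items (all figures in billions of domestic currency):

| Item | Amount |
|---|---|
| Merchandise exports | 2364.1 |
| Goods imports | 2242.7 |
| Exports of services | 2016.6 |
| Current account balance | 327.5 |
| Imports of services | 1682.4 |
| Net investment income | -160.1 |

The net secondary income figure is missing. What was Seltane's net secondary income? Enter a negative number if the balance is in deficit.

32.0

Current account = goods balance + services balance + net primary income + net secondary income
Sum of the known components = 295.5
Net secondary income = CA - (known components) = 327.5 - 295.5 = 32.0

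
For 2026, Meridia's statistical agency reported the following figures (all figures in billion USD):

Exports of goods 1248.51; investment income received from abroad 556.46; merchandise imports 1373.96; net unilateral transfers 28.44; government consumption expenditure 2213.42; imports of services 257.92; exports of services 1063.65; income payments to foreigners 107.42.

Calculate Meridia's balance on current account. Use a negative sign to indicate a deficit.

Goods balance = 1248.51 - 1373.96 = -125.45
Services balance = 1063.65 - 257.92 = 805.73
Trade balance (goods + services) = -125.45 + 805.73 = 680.28
Net primary income = 556.46 - 107.42 = 449.04
Net secondary income = 28.44
Current account = 680.28 + 449.04 + 28.44 = 1157.76

1157.76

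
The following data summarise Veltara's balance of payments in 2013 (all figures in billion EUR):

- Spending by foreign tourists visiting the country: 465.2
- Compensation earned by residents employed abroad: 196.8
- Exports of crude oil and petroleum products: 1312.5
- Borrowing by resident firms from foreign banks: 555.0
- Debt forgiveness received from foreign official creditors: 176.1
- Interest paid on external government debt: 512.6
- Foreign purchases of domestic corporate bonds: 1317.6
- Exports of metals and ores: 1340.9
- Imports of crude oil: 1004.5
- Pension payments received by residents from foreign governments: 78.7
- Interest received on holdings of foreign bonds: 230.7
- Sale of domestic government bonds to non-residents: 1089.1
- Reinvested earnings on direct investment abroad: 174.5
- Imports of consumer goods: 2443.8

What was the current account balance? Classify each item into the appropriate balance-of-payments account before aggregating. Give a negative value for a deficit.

Goods: 1340.9 - 1004.5 + 1312.5 - 2443.8 = -794.9
Services: 465.2
Primary income: 230.7 - 512.6 + 196.8 + 174.5 = 89.4
Secondary income: 78.7
Current account = (-794.9) + 465.2 + 89.4 + 78.7 = -161.6
(Excluded from the current account — financial account: borrowing by resident firms from foreign banks 555.0, foreign purchases of domestic corporate bonds 1317.6, sale of domestic government bonds to non-residents 1089.1; capital account: debt forgiveness received from foreign official creditors 176.1.)

-161.6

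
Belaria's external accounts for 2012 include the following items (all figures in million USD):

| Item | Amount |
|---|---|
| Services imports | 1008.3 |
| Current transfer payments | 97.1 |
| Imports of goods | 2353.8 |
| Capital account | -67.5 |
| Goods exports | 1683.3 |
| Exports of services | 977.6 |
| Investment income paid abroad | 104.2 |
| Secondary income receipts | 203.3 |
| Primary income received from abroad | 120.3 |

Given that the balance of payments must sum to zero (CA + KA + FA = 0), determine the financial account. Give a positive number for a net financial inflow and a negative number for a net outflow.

Goods balance = 1683.3 - 2353.8 = -670.5
Services balance = 977.6 - 1008.3 = -30.7
Trade balance (goods + services) = -670.5 + (-30.7) = -701.2
Net primary income = 120.3 - 104.2 = 16.1
Net secondary income = 203.3 - 97.1 = 106.2
Current account = -701.2 + 16.1 + 106.2 = -578.9
Financial account = -(-578.9 + (-67.5)) = 646.4

646.4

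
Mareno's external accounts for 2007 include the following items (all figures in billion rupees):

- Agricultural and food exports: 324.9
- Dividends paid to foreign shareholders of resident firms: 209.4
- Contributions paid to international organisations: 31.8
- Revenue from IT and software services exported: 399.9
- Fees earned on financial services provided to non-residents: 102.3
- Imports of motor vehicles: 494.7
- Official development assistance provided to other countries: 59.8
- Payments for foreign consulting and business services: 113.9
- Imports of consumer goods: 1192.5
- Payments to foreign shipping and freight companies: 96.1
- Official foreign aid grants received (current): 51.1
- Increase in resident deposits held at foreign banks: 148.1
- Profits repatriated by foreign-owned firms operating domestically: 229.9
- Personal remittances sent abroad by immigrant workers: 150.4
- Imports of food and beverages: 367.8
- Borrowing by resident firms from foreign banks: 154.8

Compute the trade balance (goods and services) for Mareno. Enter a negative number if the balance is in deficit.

-1437.9

Goods: -1192.5 - 367.8 + 324.9 - 494.7 = -1730.1
Services: -96.1 + 102.3 - 113.9 + 399.9 = 292.2
Trade balance = -1730.1 + 292.2 = -1437.9
(Excluded from the trade balance — primary income: dividends paid to foreign shareholders of resident firms 209.4, profits repatriated by foreign-owned firms operating domestically 229.9; secondary income: contributions paid to international organisations 31.8, official development assistance provided to other countries 59.8, official foreign aid grants received (current) 51.1, personal remittances sent abroad by immigrant workers 150.4; financial account: increase in resident deposits held at foreign banks 148.1, borrowing by resident firms from foreign banks 154.8.)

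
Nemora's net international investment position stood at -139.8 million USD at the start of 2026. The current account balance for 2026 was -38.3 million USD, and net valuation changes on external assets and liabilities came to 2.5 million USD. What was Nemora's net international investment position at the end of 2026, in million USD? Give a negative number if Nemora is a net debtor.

-175.6

Change in NIIP = current account + net valuation change = -38.3 + 2.5 = -35.8
End-of-year NIIP = -139.8 + (-35.8) = -175.6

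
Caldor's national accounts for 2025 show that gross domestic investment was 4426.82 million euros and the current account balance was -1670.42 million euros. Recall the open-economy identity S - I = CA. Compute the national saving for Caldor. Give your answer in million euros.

S = I + CA = 4426.82 + (-1670.42) = 2756.40

2756.40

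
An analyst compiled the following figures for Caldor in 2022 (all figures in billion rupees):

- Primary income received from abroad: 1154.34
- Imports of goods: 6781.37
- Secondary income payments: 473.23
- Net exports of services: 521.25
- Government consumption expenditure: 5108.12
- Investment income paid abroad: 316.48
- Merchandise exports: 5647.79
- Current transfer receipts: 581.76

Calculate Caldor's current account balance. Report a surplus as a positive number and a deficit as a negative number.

334.06

Goods balance = 5647.79 - 6781.37 = -1133.58
Services balance = 521.25
Trade balance (goods + services) = -1133.58 + 521.25 = -612.33
Net primary income = 1154.34 - 316.48 = 837.86
Net secondary income = 581.76 - 473.23 = 108.53
Current account = -612.33 + 837.86 + 108.53 = 334.06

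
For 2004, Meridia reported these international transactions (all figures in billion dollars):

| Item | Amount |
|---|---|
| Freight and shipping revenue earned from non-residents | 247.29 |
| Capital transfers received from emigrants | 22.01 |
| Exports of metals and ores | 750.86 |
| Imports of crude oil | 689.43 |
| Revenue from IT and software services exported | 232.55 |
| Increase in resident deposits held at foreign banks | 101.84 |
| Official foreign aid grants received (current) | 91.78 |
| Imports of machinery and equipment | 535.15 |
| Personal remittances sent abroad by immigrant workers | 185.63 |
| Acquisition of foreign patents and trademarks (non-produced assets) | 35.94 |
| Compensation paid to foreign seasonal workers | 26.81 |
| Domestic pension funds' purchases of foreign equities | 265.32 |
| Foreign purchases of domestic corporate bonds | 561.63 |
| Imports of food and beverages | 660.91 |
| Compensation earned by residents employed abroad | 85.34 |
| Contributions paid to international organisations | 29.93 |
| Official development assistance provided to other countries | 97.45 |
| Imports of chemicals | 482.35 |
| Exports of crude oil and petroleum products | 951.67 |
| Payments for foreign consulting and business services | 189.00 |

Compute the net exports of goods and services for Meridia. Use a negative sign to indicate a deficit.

Goods: 951.67 - 482.35 + 750.86 - 535.15 - 660.91 - 689.43 = -665.31
Services: -189.00 + 247.29 + 232.55 = 290.84
Trade balance = -665.31 + 290.84 = -374.47
(Excluded from the trade balance — capital account: capital transfers received from emigrants 22.01, acquisition of foreign patents and trademarks (non-produced assets) 35.94; financial account: increase in resident deposits held at foreign banks 101.84, domestic pension funds' purchases of foreign equities 265.32, foreign purchases of domestic corporate bonds 561.63; secondary income: official foreign aid grants received (current) 91.78, personal remittances sent abroad by immigrant workers 185.63, contributions paid to international organisations 29.93, official development assistance provided to other countries 97.45; primary income: compensation paid to foreign seasonal workers 26.81, compensation earned by residents employed abroad 85.34.)

-374.47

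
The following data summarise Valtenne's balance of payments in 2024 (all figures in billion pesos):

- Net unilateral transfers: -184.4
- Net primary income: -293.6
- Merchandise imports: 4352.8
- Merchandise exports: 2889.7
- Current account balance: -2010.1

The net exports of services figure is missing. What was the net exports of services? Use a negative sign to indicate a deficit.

Current account = goods balance + services balance + net primary income + net secondary income
Sum of the known components = -1941.1
Net exports of services = CA - (known components) = -2010.1 - (-1941.1) = -69.0

-69.0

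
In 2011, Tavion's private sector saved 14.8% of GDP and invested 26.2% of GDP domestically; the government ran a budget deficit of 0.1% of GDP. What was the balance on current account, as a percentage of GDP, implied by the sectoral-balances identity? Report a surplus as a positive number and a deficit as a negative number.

-11.5

By the sectoral-balances identity, CA = (S_private - I) + (T - G).
Private balance = 14.8 - 26.2 = -11.4
Government balance (T - G) = -0.1
CA = -11.4 + (-0.1) = -11.5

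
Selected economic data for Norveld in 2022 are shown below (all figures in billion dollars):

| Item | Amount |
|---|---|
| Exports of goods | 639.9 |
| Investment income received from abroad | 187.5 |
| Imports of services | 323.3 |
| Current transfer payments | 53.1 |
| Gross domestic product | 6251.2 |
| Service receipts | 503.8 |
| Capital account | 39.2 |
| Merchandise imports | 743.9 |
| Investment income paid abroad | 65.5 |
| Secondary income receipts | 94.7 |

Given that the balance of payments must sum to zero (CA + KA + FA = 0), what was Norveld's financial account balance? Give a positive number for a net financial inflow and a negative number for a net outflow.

Goods balance = 639.9 - 743.9 = -104.0
Services balance = 503.8 - 323.3 = 180.5
Trade balance (goods + services) = -104.0 + 180.5 = 76.5
Net primary income = 187.5 - 65.5 = 122.0
Net secondary income = 94.7 - 53.1 = 41.6
Current account = 76.5 + 122.0 + 41.6 = 240.1
Financial account = -(240.1 + 39.2) = -279.3

-279.3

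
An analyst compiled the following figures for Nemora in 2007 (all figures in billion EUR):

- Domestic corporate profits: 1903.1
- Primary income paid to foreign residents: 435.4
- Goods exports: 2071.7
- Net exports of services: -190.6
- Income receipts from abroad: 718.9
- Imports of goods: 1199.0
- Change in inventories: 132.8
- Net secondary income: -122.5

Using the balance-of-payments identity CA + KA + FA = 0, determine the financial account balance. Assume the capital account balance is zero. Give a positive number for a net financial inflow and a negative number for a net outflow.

-843.1

Goods balance = 2071.7 - 1199.0 = 872.7
Services balance = -190.6
Trade balance (goods + services) = 872.7 + (-190.6) = 682.1
Net primary income = 718.9 - 435.4 = 283.5
Net secondary income = -122.5
Current account = 682.1 + 283.5 + (-122.5) = 843.1
Financial account = -(843.1) = -843.1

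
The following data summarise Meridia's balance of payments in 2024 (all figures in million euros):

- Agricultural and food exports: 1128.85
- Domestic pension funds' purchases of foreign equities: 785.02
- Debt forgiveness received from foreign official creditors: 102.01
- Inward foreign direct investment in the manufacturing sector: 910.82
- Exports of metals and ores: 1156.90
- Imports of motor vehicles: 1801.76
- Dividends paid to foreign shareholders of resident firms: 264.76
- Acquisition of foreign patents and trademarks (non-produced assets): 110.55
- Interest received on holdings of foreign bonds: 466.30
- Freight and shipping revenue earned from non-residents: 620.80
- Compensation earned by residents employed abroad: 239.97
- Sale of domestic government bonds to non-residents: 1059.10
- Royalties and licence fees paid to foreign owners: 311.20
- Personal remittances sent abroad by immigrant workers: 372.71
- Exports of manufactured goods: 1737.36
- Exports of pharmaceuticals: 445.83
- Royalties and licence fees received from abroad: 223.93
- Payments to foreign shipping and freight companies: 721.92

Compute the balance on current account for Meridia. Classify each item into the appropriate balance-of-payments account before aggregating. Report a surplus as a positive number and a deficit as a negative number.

2547.59

Goods: 1156.90 - 1801.76 + 1128.85 + 445.83 + 1737.36 = 2667.18
Services: -311.20 - 721.92 + 223.93 + 620.80 = -188.39
Primary income: 239.97 - 264.76 + 466.30 = 441.51
Secondary income: -372.71
Current account = 2667.18 + (-188.39) + 441.51 + (-372.71) = 2547.59
(Excluded from the current account — financial account: domestic pension funds' purchases of foreign equities 785.02, inward foreign direct investment in the manufacturing sector 910.82, sale of domestic government bonds to non-residents 1059.10; capital account: debt forgiveness received from foreign official creditors 102.01, acquisition of foreign patents and trademarks (non-produced assets) 110.55.)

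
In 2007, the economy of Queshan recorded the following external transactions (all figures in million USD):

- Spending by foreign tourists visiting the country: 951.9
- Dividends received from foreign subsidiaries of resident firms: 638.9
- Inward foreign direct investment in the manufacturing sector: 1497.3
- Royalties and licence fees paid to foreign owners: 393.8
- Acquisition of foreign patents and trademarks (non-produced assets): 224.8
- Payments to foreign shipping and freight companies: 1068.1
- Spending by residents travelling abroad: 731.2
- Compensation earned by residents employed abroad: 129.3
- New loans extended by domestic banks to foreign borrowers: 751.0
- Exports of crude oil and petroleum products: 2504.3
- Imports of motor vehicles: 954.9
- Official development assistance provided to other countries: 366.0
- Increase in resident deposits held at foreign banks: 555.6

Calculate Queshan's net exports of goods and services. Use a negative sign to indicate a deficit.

308.2

Goods: -954.9 + 2504.3 = 1549.4
Services: -731.2 + 951.9 - 393.8 - 1068.1 = -1241.2
Trade balance = 1549.4 + (-1241.2) = 308.2
(Excluded from the trade balance — primary income: dividends received from foreign subsidiaries of resident firms 638.9, compensation earned by residents employed abroad 129.3; financial account: inward foreign direct investment in the manufacturing sector 1497.3, new loans extended by domestic banks to foreign borrowers 751.0, increase in resident deposits held at foreign banks 555.6; capital account: acquisition of foreign patents and trademarks (non-produced assets) 224.8; secondary income: official development assistance provided to other countries 366.0.)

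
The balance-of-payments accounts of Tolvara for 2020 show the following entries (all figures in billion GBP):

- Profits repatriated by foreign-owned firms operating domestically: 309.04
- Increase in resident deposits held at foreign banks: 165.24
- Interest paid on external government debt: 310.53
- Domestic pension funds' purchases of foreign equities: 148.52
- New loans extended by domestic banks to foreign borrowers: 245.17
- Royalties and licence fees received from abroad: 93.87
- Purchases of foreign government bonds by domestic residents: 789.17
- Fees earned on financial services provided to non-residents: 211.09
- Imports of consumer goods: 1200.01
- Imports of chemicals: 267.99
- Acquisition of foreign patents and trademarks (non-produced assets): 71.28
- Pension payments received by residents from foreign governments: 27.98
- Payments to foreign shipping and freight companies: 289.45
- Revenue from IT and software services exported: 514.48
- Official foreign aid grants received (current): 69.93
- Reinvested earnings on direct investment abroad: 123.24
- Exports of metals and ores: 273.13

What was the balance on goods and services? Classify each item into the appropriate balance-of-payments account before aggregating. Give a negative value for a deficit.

-664.88

Goods: 273.13 - 1200.01 - 267.99 = -1194.87
Services: 93.87 + 514.48 + 211.09 - 289.45 = 529.99
Trade balance = -1194.87 + 529.99 = -664.88
(Excluded from the trade balance — primary income: profits repatriated by foreign-owned firms operating domestically 309.04, interest paid on external government debt 310.53, reinvested earnings on direct investment abroad 123.24; financial account: increase in resident deposits held at foreign banks 165.24, domestic pension funds' purchases of foreign equities 148.52, new loans extended by domestic banks to foreign borrowers 245.17, purchases of foreign government bonds by domestic residents 789.17; capital account: acquisition of foreign patents and trademarks (non-produced assets) 71.28; secondary income: pension payments received by residents from foreign governments 27.98, official foreign aid grants received (current) 69.93.)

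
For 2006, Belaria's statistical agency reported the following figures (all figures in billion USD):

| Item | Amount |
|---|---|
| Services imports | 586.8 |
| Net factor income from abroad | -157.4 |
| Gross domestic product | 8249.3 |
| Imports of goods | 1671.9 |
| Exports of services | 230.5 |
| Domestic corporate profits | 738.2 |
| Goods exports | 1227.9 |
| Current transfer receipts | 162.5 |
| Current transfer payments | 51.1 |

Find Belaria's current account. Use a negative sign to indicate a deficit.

-846.3

Goods balance = 1227.9 - 1671.9 = -444.0
Services balance = 230.5 - 586.8 = -356.3
Trade balance (goods + services) = -444.0 + (-356.3) = -800.3
Net primary income = -157.4
Net secondary income = 162.5 - 51.1 = 111.4
Current account = -800.3 + (-157.4) + 111.4 = -846.3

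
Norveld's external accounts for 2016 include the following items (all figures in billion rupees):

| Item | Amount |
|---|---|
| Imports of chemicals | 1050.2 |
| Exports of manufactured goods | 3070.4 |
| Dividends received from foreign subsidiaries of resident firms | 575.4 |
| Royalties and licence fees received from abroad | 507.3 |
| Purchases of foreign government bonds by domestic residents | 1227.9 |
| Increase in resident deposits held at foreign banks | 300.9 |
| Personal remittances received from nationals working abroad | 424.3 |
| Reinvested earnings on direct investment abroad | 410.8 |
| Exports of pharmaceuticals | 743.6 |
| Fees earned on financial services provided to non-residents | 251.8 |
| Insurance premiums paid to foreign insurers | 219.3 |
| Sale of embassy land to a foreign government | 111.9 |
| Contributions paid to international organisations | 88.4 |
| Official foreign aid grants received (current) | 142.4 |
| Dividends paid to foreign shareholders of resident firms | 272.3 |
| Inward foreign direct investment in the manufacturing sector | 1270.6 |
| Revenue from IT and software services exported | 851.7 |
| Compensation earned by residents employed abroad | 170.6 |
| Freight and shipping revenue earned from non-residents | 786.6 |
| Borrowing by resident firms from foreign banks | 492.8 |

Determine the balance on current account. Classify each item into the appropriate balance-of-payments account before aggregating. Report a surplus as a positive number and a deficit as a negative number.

6304.7

Goods: 3070.4 - 1050.2 + 743.6 = 2763.8
Services: -219.3 + 786.6 + 851.7 + 507.3 + 251.8 = 2178.1
Primary income: 170.6 + 575.4 + 410.8 - 272.3 = 884.5
Secondary income: 424.3 - 88.4 + 142.4 = 478.3
Current account = 2763.8 + 2178.1 + 884.5 + 478.3 = 6304.7
(Excluded from the current account — financial account: purchases of foreign government bonds by domestic residents 1227.9, increase in resident deposits held at foreign banks 300.9, inward foreign direct investment in the manufacturing sector 1270.6, borrowing by resident firms from foreign banks 492.8; capital account: sale of embassy land to a foreign government 111.9.)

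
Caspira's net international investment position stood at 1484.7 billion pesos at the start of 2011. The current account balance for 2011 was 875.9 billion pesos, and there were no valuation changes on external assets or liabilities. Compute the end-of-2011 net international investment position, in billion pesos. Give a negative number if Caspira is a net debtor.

2360.6

With no valuation effects, change in NIIP = current account = 875.9
End-of-year NIIP = 1484.7 + 875.9 = 2360.6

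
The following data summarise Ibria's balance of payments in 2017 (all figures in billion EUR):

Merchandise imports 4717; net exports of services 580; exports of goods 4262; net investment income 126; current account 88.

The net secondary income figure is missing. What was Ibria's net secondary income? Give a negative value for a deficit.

Current account = goods balance + services balance + net primary income + net secondary income
Sum of the known components = 251
Net secondary income = CA - (known components) = 88 - 251 = -163

-163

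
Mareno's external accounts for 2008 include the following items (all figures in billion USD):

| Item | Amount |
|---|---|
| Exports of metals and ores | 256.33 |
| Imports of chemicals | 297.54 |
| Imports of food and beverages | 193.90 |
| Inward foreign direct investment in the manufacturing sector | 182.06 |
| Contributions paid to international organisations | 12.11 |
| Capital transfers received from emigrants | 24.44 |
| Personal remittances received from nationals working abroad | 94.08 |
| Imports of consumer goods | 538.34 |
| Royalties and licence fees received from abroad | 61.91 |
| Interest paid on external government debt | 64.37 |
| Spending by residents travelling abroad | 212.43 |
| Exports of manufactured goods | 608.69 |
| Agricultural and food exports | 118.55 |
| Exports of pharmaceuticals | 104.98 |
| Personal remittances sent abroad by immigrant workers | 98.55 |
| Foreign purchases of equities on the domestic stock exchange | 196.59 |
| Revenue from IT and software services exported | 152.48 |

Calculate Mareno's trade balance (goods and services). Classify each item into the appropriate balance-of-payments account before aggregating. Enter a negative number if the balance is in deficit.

Goods: 256.33 - 193.90 + 608.69 + 104.98 + 118.55 - 297.54 - 538.34 = 58.77
Services: 152.48 + 61.91 - 212.43 = 1.96
Trade balance = 58.77 + 1.96 = 60.73
(Excluded from the trade balance — financial account: inward foreign direct investment in the manufacturing sector 182.06, foreign purchases of equities on the domestic stock exchange 196.59; secondary income: contributions paid to international organisations 12.11, personal remittances received from nationals working abroad 94.08, personal remittances sent abroad by immigrant workers 98.55; capital account: capital transfers received from emigrants 24.44; primary income: interest paid on external government debt 64.37.)

60.73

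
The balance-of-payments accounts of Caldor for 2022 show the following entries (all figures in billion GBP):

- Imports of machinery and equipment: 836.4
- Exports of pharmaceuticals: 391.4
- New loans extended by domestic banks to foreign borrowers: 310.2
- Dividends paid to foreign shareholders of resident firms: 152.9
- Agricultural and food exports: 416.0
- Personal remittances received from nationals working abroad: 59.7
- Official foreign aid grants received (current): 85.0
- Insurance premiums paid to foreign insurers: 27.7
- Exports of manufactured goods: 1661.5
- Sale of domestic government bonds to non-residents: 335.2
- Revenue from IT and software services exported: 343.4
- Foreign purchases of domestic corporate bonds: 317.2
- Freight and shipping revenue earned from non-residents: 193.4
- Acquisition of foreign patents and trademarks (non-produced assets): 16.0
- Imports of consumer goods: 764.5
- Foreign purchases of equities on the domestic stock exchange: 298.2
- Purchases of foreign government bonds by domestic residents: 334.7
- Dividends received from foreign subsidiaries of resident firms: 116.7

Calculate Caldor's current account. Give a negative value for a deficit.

1485.6

Goods: 416.0 + 391.4 - 764.5 + 1661.5 - 836.4 = 868.0
Services: 193.4 + 343.4 - 27.7 = 509.1
Primary income: -152.9 + 116.7 = -36.2
Secondary income: 59.7 + 85.0 = 144.7
Current account = 868.0 + 509.1 + (-36.2) + 144.7 = 1485.6
(Excluded from the current account — financial account: new loans extended by domestic banks to foreign borrowers 310.2, sale of domestic government bonds to non-residents 335.2, foreign purchases of domestic corporate bonds 317.2, foreign purchases of equities on the domestic stock exchange 298.2, purchases of foreign government bonds by domestic residents 334.7; capital account: acquisition of foreign patents and trademarks (non-produced assets) 16.0.)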